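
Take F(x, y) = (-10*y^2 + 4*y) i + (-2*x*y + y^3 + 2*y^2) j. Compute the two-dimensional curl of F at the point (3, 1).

∂F₂/∂x = -2*y
∂F₁/∂y = -20*y + 4
Scalar curl = 18*y - 4
At (3, 1): 14.

14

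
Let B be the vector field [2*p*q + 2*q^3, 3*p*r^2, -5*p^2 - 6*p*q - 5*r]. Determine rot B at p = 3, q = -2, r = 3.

(∇×B)₁ = ∂B₃/∂q − ∂B₂/∂r = -6*p*r - 6*p
(∇×B)₂ = ∂B₁/∂r − ∂B₃/∂p = 10*p + 6*q
(∇×B)₃ = ∂B₂/∂p − ∂B₁/∂q = -2*p - 6*q^2 + 3*r^2
∇×B = (-6*p*r - 6*p, 10*p + 6*q, -2*p - 6*q^2 + 3*r^2)
At (3, -2, 3): (-72, 18, -3).

(-72, 18, -3)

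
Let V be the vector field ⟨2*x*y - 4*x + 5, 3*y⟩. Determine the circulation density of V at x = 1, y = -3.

-2

∂V₂/∂x = 0
∂V₁/∂y = 2*x
Scalar curl = -2*x
At (1, -3): -2.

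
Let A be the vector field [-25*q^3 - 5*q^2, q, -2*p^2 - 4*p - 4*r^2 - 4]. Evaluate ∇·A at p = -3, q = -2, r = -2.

∂A₁/∂p = 0
∂A₂/∂q = 1
∂A₃/∂r = -8*r
∇·A = -8*r + 1
At (-3, -2, -2): 17.

17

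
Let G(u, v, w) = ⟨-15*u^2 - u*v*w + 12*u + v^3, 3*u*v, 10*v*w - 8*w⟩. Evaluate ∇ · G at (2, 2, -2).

∂G₁/∂u = -30*u - v*w + 12
∂G₂/∂v = 3*u
∂G₃/∂w = 10*v - 8
∇·G = -27*u - v*w + 10*v + 4
At (2, 2, -2): -26.

-26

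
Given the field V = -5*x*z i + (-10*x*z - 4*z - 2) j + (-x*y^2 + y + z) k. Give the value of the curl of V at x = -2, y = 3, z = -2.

(∇×V)₁ = ∂V₃/∂y − ∂V₂/∂z = -2*x*y + 10*x + 5
(∇×V)₂ = ∂V₁/∂z − ∂V₃/∂x = -5*x + y^2
(∇×V)₃ = ∂V₂/∂x − ∂V₁/∂y = -10*z
∇×V = (-2*x*y + 10*x + 5, -5*x + y^2, -10*z)
At (-2, 3, -2): (-3, 19, 20).

(-3, 19, 20)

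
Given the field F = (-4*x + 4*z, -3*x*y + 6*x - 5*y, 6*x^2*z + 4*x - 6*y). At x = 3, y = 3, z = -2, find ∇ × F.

(-6, 72, -3)

(∇×F)₁ = ∂F₃/∂y − ∂F₂/∂z = -6
(∇×F)₂ = ∂F₁/∂z − ∂F₃/∂x = -12*x*z
(∇×F)₃ = ∂F₂/∂x − ∂F₁/∂y = -3*y + 6
∇×F = (-6, -12*x*z, -3*y + 6)
At (3, 3, -2): (-6, 72, -3).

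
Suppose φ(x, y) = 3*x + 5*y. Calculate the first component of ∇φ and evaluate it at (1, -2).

(∇φ)_1 = ∂φ/∂x = 3
At (1, -2): 3.

3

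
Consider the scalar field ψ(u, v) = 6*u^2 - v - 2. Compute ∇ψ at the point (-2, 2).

∂ψ/∂u = 12*u
∂ψ/∂v = -1
∇ψ = (12*u, -1)
At (-2, 2): (-24, -1).

(-24, -1)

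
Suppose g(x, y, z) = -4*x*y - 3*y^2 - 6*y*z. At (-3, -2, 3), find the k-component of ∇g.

12

(∇g)_3 = ∂g/∂z = -6*y
At (-3, -2, 3): 12.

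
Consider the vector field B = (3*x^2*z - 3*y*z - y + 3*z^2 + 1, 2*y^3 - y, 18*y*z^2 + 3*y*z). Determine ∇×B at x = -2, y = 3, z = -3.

(153, -15, -8)

(∇×B)₁ = ∂B₃/∂y − ∂B₂/∂z = 18*z^2 + 3*z
(∇×B)₂ = ∂B₁/∂z − ∂B₃/∂x = 3*x^2 - 3*y + 6*z
(∇×B)₃ = ∂B₂/∂x − ∂B₁/∂y = 3*z + 1
∇×B = (18*z^2 + 3*z, 3*x^2 - 3*y + 6*z, 3*z + 1)
At (-2, 3, -3): (153, -15, -8).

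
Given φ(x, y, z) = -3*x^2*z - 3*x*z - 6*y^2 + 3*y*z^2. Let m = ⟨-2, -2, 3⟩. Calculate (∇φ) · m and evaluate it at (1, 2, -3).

∂φ/∂x = -6*x*z - 3*z
∂φ/∂y = -12*y + 3*z^2
∂φ/∂z = -3*x^2 - 3*x + 6*y*z
∇φ at (1, 2, -3) = (27, 3, -42)
∇φ · m = (27)(-2) + (3)(-2) + (-42)(3) = -186

-186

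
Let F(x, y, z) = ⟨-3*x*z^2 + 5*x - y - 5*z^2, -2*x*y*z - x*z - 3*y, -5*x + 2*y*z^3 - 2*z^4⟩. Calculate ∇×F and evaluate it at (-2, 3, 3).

(40, 11, -20)

(∇×F)₁ = ∂F₃/∂y − ∂F₂/∂z = 2*x*y + x + 2*z^3
(∇×F)₂ = ∂F₁/∂z − ∂F₃/∂x = -6*x*z - 10*z + 5
(∇×F)₃ = ∂F₂/∂x − ∂F₁/∂y = -2*y*z - z + 1
∇×F = (2*x*y + x + 2*z^3, -6*x*z - 10*z + 5, -2*y*z - z + 1)
At (-2, 3, 3): (40, 11, -20).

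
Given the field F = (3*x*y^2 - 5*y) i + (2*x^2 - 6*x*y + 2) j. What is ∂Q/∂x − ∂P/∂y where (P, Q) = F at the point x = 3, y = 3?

∂F₂/∂x = 4*x - 6*y
∂F₁/∂y = 6*x*y - 5
Scalar curl = -6*x*y + 4*x - 6*y + 5
At (3, 3): -55.

-55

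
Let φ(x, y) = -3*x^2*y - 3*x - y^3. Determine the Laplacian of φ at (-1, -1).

12

∂²φ/∂x² = -6*y
∂²φ/∂y² = -6*y
∇²φ = -12*y
At (-1, -1): 12.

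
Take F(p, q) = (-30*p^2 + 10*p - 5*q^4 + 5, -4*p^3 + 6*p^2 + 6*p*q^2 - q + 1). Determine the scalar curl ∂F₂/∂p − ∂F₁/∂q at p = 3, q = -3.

-558

∂F₂/∂p = -12*p^2 + 12*p + 6*q^2
∂F₁/∂q = -20*q^3
Scalar curl = -12*p^2 + 12*p + 20*q^3 + 6*q^2
At (3, -3): -558.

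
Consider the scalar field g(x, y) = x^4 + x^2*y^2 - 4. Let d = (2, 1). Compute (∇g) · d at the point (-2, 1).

∂g/∂x = 4*x^3 + 2*x*y^2
∂g/∂y = 2*x^2*y
∇g at (-2, 1) = (-36, 8)
∇g · d = (-36)(2) + (8)(1) = -64

-64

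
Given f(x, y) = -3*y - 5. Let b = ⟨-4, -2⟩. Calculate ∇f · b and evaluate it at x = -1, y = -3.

∂f/∂x = 0
∂f/∂y = -3
∇f at (-1, -3) = (0, -3)
∇f · b = (0)(-4) + (-3)(-2) = 6

6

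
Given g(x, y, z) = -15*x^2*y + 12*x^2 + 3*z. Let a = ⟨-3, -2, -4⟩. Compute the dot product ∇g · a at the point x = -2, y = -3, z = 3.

∂g/∂x = -30*x*y + 24*x
∂g/∂y = -15*x^2
∂g/∂z = 3
∇g at (-2, -3, 3) = (-228, -60, 3)
∇g · a = (-228)(-3) + (-60)(-2) + (3)(-4) = 792

792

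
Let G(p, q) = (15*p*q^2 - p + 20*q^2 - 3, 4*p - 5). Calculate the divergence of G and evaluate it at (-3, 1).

14

∂G₁/∂p = 15*q^2 - 1
∂G₂/∂q = 0
∇·G = 15*q^2 - 1
At (-3, 1): 14.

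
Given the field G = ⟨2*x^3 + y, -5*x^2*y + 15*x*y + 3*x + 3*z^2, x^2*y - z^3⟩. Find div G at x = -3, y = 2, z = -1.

-39

∂G₁/∂x = 6*x^2
∂G₂/∂y = -5*x^2 + 15*x
∂G₃/∂z = -3*z^2
∇·G = x^2 + 15*x - 3*z^2
At (-3, 2, -1): -39.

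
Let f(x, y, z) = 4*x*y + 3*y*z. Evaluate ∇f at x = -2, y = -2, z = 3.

(-8, 1, -6)

∂f/∂x = 4*y
∂f/∂y = 4*x + 3*z
∂f/∂z = 3*y
∇f = (4*y, 4*x + 3*z, 3*y)
At (-2, -2, 3): (-8, 1, -6).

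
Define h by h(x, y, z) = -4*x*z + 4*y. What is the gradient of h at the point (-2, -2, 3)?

(-12, 4, 8)

∂h/∂x = -4*z
∂h/∂y = 4
∂h/∂z = -4*x
∇h = (-4*z, 4, -4*x)
At (-2, -2, 3): (-12, 4, 8).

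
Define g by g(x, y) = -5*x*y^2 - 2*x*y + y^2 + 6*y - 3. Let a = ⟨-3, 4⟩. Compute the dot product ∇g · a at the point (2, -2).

200

∂g/∂x = -5*y^2 - 2*y
∂g/∂y = -10*x*y - 2*x + 2*y + 6
∇g at (2, -2) = (-16, 38)
∇g · a = (-16)(-3) + (38)(4) = 200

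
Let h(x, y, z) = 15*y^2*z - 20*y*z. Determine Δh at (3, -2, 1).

∂²h/∂x² = 0
∂²h/∂y² = 30*z
∂²h/∂z² = 0
∇²h = 30*z
At (3, -2, 1): 30.

30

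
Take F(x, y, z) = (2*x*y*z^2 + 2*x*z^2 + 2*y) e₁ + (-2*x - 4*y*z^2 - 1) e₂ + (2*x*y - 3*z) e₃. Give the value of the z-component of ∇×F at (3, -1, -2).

(∇×F)_3 = ∂F₂/∂x − ∂F₁/∂y
= -2 − (2*x*z^2 + 2)
= -2*x*z^2 - 4
At (3, -1, -2): -28.

-28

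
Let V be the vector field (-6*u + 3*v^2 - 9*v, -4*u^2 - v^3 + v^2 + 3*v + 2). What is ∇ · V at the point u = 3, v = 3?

∂V₁/∂u = -6
∂V₂/∂v = -3*v^2 + 2*v + 3
∇·V = -3*v^2 + 2*v - 3
At (3, 3): -24.

-24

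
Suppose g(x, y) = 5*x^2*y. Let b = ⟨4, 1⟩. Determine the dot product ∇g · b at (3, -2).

∂g/∂x = 10*x*y
∂g/∂y = 5*x^2
∇g at (3, -2) = (-60, 45)
∇g · b = (-60)(4) + (45)(1) = -195

-195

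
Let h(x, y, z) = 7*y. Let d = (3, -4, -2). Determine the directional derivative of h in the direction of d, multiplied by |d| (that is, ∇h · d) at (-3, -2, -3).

∂h/∂x = 0
∂h/∂y = 7
∂h/∂z = 0
∇h at (-3, -2, -3) = (0, 7, 0)
∇h · d = (0)(3) + (7)(-4) + (0)(-2) = -28

-28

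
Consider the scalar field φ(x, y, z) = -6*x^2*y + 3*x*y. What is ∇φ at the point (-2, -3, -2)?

∂φ/∂x = -12*x*y + 3*y
∂φ/∂y = -6*x^2 + 3*x
∂φ/∂z = 0
∇φ = (-12*x*y + 3*y, -6*x^2 + 3*x, 0)
At (-2, -3, -2): (-81, -30, 0).

(-81, -30, 0)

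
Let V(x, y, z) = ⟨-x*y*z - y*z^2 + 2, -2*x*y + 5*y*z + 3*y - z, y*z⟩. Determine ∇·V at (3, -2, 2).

∂V₁/∂x = -y*z
∂V₂/∂y = -2*x + 5*z + 3
∂V₃/∂z = y
∇·V = -2*x - y*z + y + 5*z + 3
At (3, -2, 2): 9.

9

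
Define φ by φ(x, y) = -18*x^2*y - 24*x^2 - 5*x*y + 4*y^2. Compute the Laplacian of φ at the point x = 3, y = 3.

-148

∂²φ/∂x² = -12*(3*y + 4)
∂²φ/∂y² = 8
∇²φ = -36*y - 40
At (3, 3): -148.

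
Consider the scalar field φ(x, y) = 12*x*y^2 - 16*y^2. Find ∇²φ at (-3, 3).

-104

∂²φ/∂x² = 0
∂²φ/∂y² = 8*(3*x - 4)
∇²φ = 24*x - 32
At (-3, 3): -104.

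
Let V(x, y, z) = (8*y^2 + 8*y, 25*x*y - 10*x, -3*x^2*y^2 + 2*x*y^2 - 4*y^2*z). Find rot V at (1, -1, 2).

(18, 4, -27)

(∇×V)₁ = ∂V₃/∂y − ∂V₂/∂z = -6*x^2*y + 4*x*y - 8*y*z
(∇×V)₂ = ∂V₁/∂z − ∂V₃/∂x = 6*x*y^2 - 2*y^2
(∇×V)₃ = ∂V₂/∂x − ∂V₁/∂y = 9*y - 18
∇×V = (-6*x^2*y + 4*x*y - 8*y*z, 6*x*y^2 - 2*y^2, 9*y - 18)
At (1, -1, 2): (18, 4, -27).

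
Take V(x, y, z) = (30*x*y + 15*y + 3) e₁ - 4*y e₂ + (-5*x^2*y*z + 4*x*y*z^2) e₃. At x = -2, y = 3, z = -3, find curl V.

(∇×V)₁ = ∂V₃/∂y − ∂V₂/∂z = -5*x^2*z + 4*x*z^2
(∇×V)₂ = ∂V₁/∂z − ∂V₃/∂x = 10*x*y*z - 4*y*z^2
(∇×V)₃ = ∂V₂/∂x − ∂V₁/∂y = -30*x - 15
∇×V = (-5*x^2*z + 4*x*z^2, 10*x*y*z - 4*y*z^2, -30*x - 15)
At (-2, 3, -3): (-12, 72, 45).

(-12, 72, 45)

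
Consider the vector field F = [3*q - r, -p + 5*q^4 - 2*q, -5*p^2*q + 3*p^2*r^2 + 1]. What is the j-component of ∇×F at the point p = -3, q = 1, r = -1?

-13

(∇×F)_2 = ∂F₁/∂r − ∂F₃/∂p
= -1 − (-10*p*q + 6*p*r^2)
= 10*p*q - 6*p*r^2 - 1
At (-3, 1, -1): -13.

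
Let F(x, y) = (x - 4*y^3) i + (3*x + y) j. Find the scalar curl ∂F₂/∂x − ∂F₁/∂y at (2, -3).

∂F₂/∂x = 3
∂F₁/∂y = -12*y^2
Scalar curl = 12*y^2 + 3
At (2, -3): 111.

111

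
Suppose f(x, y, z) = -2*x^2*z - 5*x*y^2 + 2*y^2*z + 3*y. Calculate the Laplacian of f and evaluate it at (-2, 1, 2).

∂²f/∂x² = -4*z
∂²f/∂y² = 2*(-5*x + 2*z)
∂²f/∂z² = 0
∇²f = -10*x
At (-2, 1, 2): 20.

20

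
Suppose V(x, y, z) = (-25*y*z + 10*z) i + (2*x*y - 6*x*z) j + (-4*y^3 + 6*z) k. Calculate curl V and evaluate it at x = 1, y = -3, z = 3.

(-102, 85, 51)

(∇×V)₁ = ∂V₃/∂y − ∂V₂/∂z = 6*x - 12*y^2
(∇×V)₂ = ∂V₁/∂z − ∂V₃/∂x = -25*y + 10
(∇×V)₃ = ∂V₂/∂x − ∂V₁/∂y = 2*y + 19*z
∇×V = (6*x - 12*y^2, -25*y + 10, 2*y + 19*z)
At (1, -3, 3): (-102, 85, 51).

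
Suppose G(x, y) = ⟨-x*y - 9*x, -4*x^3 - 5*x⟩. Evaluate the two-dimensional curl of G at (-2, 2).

-55

∂G₂/∂x = -12*x^2 - 5
∂G₁/∂y = -x
Scalar curl = -12*x^2 + x - 5
At (-2, 2): -55.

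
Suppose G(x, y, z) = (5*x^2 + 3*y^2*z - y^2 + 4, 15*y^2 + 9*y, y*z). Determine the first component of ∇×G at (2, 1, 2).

(∇×G)_1 = ∂G₃/∂y − ∂G₂/∂z
= z − (0)
= z
At (2, 1, 2): 2.

2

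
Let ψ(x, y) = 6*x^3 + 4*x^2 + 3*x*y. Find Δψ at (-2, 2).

-64

∂²ψ/∂x² = 4*(9*x + 2)
∂²ψ/∂y² = 0
∇²ψ = 36*x + 8
At (-2, 2): -64.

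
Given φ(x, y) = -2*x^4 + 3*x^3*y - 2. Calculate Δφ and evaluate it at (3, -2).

-324

∂²φ/∂x² = 6*x*(-4*x + 3*y)
∂²φ/∂y² = 0
∇²φ = -24*x^2 + 18*x*y
At (3, -2): -324.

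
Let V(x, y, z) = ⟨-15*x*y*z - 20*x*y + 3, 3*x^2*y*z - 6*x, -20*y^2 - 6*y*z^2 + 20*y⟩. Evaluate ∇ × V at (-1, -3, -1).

(∇×V)₁ = ∂V₃/∂y − ∂V₂/∂z = -3*x^2*y - 40*y - 6*z^2 + 20
(∇×V)₂ = ∂V₁/∂z − ∂V₃/∂x = -15*x*y
(∇×V)₃ = ∂V₂/∂x − ∂V₁/∂y = 6*x*y*z + 15*x*z + 20*x - 6
∇×V = (-3*x^2*y - 40*y - 6*z^2 + 20, -15*x*y, 6*x*y*z + 15*x*z + 20*x - 6)
At (-1, -3, -1): (143, -45, -29).

(143, -45, -29)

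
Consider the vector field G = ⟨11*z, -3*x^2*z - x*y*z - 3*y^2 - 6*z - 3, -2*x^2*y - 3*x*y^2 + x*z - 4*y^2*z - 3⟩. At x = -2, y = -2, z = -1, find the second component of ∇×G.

(∇×G)_2 = ∂G₁/∂z − ∂G₃/∂x
= 11 − (-4*x*y - 3*y^2 + z)
= 4*x*y + 3*y^2 - z + 11
At (-2, -2, -1): 40.

40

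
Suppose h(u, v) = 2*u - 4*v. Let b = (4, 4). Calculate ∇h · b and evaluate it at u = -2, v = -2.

∂h/∂u = 2
∂h/∂v = -4
∇h at (-2, -2) = (2, -4)
∇h · b = (2)(4) + (-4)(4) = -8

-8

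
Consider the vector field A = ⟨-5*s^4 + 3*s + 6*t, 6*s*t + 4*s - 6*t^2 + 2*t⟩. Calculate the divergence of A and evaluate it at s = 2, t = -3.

-107

∂A₁/∂s = -20*s^3 + 3
∂A₂/∂t = 6*s - 12*t + 2
∇·A = -20*s^3 + 6*s - 12*t + 5
At (2, -3): -107.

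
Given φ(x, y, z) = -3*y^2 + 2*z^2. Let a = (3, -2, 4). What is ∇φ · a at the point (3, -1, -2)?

-44

∂φ/∂x = 0
∂φ/∂y = -6*y
∂φ/∂z = 4*z
∇φ at (3, -1, -2) = (0, 6, -8)
∇φ · a = (0)(3) + (6)(-2) + (-8)(4) = -44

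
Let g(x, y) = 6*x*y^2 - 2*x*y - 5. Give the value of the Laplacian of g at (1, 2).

12

∂²g/∂x² = 0
∂²g/∂y² = 12*x
∇²g = 12*x
At (1, 2): 12.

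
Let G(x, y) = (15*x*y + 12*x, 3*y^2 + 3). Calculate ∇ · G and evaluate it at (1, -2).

∂G₁/∂x = 15*y + 12
∂G₂/∂y = 6*y
∇·G = 21*y + 12
At (1, -2): -30.

-30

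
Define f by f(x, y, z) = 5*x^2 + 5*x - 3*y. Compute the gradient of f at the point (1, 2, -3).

∂f/∂x = 10*x + 5
∂f/∂y = -3
∂f/∂z = 0
∇f = (10*x + 5, -3, 0)
At (1, 2, -3): (15, -3, 0).

(15, -3, 0)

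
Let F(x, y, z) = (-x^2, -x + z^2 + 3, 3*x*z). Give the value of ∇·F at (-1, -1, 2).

∂F₁/∂x = -2*x
∂F₂/∂y = 0
∂F₃/∂z = 3*x
∇·F = x
At (-1, -1, 2): -1.

-1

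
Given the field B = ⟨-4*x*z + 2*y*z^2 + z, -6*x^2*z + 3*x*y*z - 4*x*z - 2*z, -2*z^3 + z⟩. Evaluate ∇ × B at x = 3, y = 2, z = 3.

(∇×B)₁ = ∂B₃/∂y − ∂B₂/∂z = 6*x^2 - 3*x*y + 4*x + 2
(∇×B)₂ = ∂B₁/∂z − ∂B₃/∂x = -4*x + 4*y*z + 1
(∇×B)₃ = ∂B₂/∂x − ∂B₁/∂y = -12*x*z + 3*y*z - 2*z^2 - 4*z
∇×B = (6*x^2 - 3*x*y + 4*x + 2, -4*x + 4*y*z + 1, -12*x*z + 3*y*z - 2*z^2 - 4*z)
At (3, 2, 3): (50, 13, -120).

(50, 13, -120)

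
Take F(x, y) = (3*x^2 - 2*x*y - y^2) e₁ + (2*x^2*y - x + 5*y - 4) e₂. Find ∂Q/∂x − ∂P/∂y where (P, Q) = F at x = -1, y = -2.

∂F₂/∂x = 4*x*y - 1
∂F₁/∂y = -2*x - 2*y
Scalar curl = 4*x*y + 2*x + 2*y - 1
At (-1, -2): 1.

1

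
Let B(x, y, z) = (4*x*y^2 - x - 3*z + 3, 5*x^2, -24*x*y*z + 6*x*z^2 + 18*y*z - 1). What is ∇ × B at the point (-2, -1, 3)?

(∇×B)₁ = ∂B₃/∂y − ∂B₂/∂z = -24*x*z + 18*z
(∇×B)₂ = ∂B₁/∂z − ∂B₃/∂x = 24*y*z - 6*z^2 - 3
(∇×B)₃ = ∂B₂/∂x − ∂B₁/∂y = -8*x*y + 10*x
∇×B = (-24*x*z + 18*z, 24*y*z - 6*z^2 - 3, -8*x*y + 10*x)
At (-2, -1, 3): (198, -129, -36).

(198, -129, -36)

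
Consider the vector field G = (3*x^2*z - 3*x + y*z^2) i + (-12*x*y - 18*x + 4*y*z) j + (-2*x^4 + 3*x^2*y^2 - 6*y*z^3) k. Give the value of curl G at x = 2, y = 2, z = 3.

(-122, 40, -51)

(∇×G)₁ = ∂G₃/∂y − ∂G₂/∂z = 6*x^2*y - 4*y - 6*z^3
(∇×G)₂ = ∂G₁/∂z − ∂G₃/∂x = 8*x^3 + 3*x^2 - 6*x*y^2 + 2*y*z
(∇×G)₃ = ∂G₂/∂x − ∂G₁/∂y = -12*y - z^2 - 18
∇×G = (6*x^2*y - 4*y - 6*z^3, 8*x^3 + 3*x^2 - 6*x*y^2 + 2*y*z, -12*y - z^2 - 18)
At (2, 2, 3): (-122, 40, -51).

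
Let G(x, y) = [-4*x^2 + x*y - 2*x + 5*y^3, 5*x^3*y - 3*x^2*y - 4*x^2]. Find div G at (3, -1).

81

∂G₁/∂x = -8*x + y - 2
∂G₂/∂y = 5*x^3 - 3*x^2
∇·G = 5*x^3 - 3*x^2 - 8*x + y - 2
At (3, -1): 81.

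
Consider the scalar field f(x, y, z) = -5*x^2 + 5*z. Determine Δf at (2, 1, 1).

∂²f/∂x² = -10
∂²f/∂y² = 0
∂²f/∂z² = 0
∇²f = -10
At (2, 1, 1): -10.

-10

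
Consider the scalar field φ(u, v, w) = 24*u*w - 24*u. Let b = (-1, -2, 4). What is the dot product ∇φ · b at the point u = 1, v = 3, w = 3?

48

∂φ/∂u = 24*w - 24
∂φ/∂v = 0
∂φ/∂w = 24*u
∇φ at (1, 3, 3) = (48, 0, 24)
∇φ · b = (48)(-1) + (0)(-2) + (24)(4) = 48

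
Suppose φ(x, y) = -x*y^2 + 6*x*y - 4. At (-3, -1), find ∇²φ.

6

∂²φ/∂x² = 0
∂²φ/∂y² = -2*x
∇²φ = -2*x
At (-3, -1): 6.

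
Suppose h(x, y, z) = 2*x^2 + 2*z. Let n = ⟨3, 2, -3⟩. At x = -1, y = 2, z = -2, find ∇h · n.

-18

∂h/∂x = 4*x
∂h/∂y = 0
∂h/∂z = 2
∇h at (-1, 2, -2) = (-4, 0, 2)
∇h · n = (-4)(3) + (0)(2) + (2)(-3) = -18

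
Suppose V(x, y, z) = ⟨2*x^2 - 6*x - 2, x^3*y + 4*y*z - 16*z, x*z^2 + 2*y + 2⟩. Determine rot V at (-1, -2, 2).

(26, -4, -6)

(∇×V)₁ = ∂V₃/∂y − ∂V₂/∂z = -4*y + 18
(∇×V)₂ = ∂V₁/∂z − ∂V₃/∂x = -z^2
(∇×V)₃ = ∂V₂/∂x − ∂V₁/∂y = 3*x^2*y
∇×V = (-4*y + 18, -z^2, 3*x^2*y)
At (-1, -2, 2): (26, -4, -6).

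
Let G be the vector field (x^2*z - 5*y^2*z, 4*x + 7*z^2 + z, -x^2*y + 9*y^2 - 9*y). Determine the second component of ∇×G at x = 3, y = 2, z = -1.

1

(∇×G)_2 = ∂G₁/∂z − ∂G₃/∂x
= x^2 - 5*y^2 − (-2*x*y)
= x^2 + 2*x*y - 5*y^2
At (3, 2, -1): 1.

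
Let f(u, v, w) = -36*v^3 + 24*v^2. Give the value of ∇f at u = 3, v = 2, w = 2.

∂f/∂u = 0
∂f/∂v = -108*v^2 + 48*v
∂f/∂w = 0
∇f = (0, -108*v^2 + 48*v, 0)
At (3, 2, 2): (0, -336, 0).

(0, -336, 0)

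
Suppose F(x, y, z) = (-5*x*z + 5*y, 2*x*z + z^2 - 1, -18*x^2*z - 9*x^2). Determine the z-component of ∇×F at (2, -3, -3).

(∇×F)_3 = ∂F₂/∂x − ∂F₁/∂y
= 2*z − (5)
= 2*z - 5
At (2, -3, -3): -11.

-11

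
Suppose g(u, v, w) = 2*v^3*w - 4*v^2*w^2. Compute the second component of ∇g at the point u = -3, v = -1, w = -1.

(∇g)_2 = ∂g/∂v = 6*v^2*w - 8*v*w^2
At (-3, -1, -1): 2.

2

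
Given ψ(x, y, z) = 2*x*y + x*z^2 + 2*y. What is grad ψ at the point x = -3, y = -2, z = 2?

(0, -4, -12)

∂ψ/∂x = 2*y + z^2
∂ψ/∂y = 2*x + 2
∂ψ/∂z = 2*x*z
∇ψ = (2*y + z^2, 2*x + 2, 2*x*z)
At (-3, -2, 2): (0, -4, -12).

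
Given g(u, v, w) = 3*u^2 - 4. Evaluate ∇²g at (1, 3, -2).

∂²g/∂u² = 6
∂²g/∂v² = 0
∂²g/∂w² = 0
∇²g = 6
At (1, 3, -2): 6.

6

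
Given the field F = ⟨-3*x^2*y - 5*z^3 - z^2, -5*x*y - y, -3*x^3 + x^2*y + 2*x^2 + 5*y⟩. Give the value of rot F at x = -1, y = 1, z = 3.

(∇×F)₁ = ∂F₃/∂y − ∂F₂/∂z = x^2 + 5
(∇×F)₂ = ∂F₁/∂z − ∂F₃/∂x = 9*x^2 - 2*x*y - 4*x - 15*z^2 - 2*z
(∇×F)₃ = ∂F₂/∂x − ∂F₁/∂y = 3*x^2 - 5*y
∇×F = (x^2 + 5, 9*x^2 - 2*x*y - 4*x - 15*z^2 - 2*z, 3*x^2 - 5*y)
At (-1, 1, 3): (6, -126, -2).

(6, -126, -2)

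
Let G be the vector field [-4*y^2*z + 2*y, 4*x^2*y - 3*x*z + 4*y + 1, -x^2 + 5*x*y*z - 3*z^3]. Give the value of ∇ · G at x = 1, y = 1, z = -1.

4

∂G₁/∂x = 0
∂G₂/∂y = 4*x^2 + 4
∂G₃/∂z = 5*x*y - 9*z^2
∇·G = 4*x^2 + 5*x*y - 9*z^2 + 4
At (1, 1, -1): 4.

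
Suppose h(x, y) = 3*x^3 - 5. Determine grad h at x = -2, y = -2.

(36, 0)

∂h/∂x = 9*x^2
∂h/∂y = 0
∇h = (9*x^2, 0)
At (-2, -2): (36, 0).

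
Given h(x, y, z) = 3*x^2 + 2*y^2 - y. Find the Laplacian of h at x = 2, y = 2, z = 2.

10

∂²h/∂x² = 6
∂²h/∂y² = 4
∂²h/∂z² = 0
∇²h = 10
At (2, 2, 2): 10.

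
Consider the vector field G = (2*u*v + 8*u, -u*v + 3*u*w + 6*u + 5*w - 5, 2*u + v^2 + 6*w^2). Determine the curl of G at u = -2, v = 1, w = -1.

(3, -2, 6)

(∇×G)₁ = ∂G₃/∂v − ∂G₂/∂w = -3*u + 2*v - 5
(∇×G)₂ = ∂G₁/∂w − ∂G₃/∂u = -2
(∇×G)₃ = ∂G₂/∂u − ∂G₁/∂v = -2*u - v + 3*w + 6
∇×G = (-3*u + 2*v - 5, -2, -2*u - v + 3*w + 6)
At (-2, 1, -1): (3, -2, 6).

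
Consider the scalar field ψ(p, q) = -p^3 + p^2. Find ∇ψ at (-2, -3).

(-16, 0)

∂ψ/∂p = -3*p^2 + 2*p
∂ψ/∂q = 0
∇ψ = (-3*p^2 + 2*p, 0)
At (-2, -3): (-16, 0).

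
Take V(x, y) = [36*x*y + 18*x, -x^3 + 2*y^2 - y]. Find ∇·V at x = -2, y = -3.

∂V₁/∂x = 36*y + 18
∂V₂/∂y = 4*y - 1
∇·V = 40*y + 17
At (-2, -3): -103.

-103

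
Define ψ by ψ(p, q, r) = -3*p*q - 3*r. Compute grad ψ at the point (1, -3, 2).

∂ψ/∂p = -3*q
∂ψ/∂q = -3*p
∂ψ/∂r = -3
∇ψ = (-3*q, -3*p, -3)
At (1, -3, 2): (9, -3, -3).

(9, -3, -3)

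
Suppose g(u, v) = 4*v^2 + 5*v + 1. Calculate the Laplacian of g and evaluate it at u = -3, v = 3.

∂²g/∂u² = 0
∂²g/∂v² = 8
∇²g = 8
At (-3, 3): 8.

8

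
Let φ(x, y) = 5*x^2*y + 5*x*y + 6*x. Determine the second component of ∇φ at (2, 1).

(∇φ)_2 = ∂φ/∂y = 5*x^2 + 5*x
At (2, 1): 30.

30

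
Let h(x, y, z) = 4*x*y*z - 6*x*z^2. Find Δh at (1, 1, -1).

∂²h/∂x² = 0
∂²h/∂y² = 0
∂²h/∂z² = -12*x
∇²h = -12*x
At (1, 1, -1): -12.

-12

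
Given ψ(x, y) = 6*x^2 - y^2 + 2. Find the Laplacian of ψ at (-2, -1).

10

∂²ψ/∂x² = 12
∂²ψ/∂y² = -2
∇²ψ = 10
At (-2, -1): 10.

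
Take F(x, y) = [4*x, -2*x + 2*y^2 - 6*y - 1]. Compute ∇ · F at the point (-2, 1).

2

∂F₁/∂x = 4
∂F₂/∂y = 4*y - 6
∇·F = 4*y - 2
At (-2, 1): 2.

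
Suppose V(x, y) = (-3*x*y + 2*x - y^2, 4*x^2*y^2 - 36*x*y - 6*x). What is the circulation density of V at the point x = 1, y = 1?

-29

∂V₂/∂x = 8*x*y^2 - 36*y - 6
∂V₁/∂y = -3*x - 2*y
Scalar curl = 8*x*y^2 + 3*x - 34*y - 6
At (1, 1): -29.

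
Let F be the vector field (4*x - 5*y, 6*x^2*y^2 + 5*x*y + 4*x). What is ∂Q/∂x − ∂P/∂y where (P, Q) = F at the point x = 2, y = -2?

∂F₂/∂x = 12*x*y^2 + 5*y + 4
∂F₁/∂y = -5
Scalar curl = 12*x*y^2 + 5*y + 9
At (2, -2): 95.

95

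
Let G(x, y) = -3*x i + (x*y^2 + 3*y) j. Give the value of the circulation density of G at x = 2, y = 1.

∂G₂/∂x = y^2
∂G₁/∂y = 0
Scalar curl = y^2
At (2, 1): 1.

1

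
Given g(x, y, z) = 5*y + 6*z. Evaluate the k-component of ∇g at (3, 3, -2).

6

(∇g)_3 = ∂g/∂z = 6
At (3, 3, -2): 6.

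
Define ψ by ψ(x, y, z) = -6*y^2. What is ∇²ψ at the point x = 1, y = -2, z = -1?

∂²ψ/∂x² = 0
∂²ψ/∂y² = -12
∂²ψ/∂z² = 0
∇²ψ = -12
At (1, -2, -1): -12.

-12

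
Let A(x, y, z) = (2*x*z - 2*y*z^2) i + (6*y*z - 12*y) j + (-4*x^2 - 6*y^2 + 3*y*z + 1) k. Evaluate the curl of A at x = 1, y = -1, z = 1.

(∇×A)₁ = ∂A₃/∂y − ∂A₂/∂z = -18*y + 3*z
(∇×A)₂ = ∂A₁/∂z − ∂A₃/∂x = 10*x - 4*y*z
(∇×A)₃ = ∂A₂/∂x − ∂A₁/∂y = 2*z^2
∇×A = (-18*y + 3*z, 10*x - 4*y*z, 2*z^2)
At (1, -1, 1): (21, 14, 2).

(21, 14, 2)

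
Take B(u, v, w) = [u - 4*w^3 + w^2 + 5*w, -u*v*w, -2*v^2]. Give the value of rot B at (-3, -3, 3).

(∇×B)₁ = ∂B₃/∂v − ∂B₂/∂w = u*v - 4*v
(∇×B)₂ = ∂B₁/∂w − ∂B₃/∂u = -12*w^2 + 2*w + 5
(∇×B)₃ = ∂B₂/∂u − ∂B₁/∂v = -v*w
∇×B = (u*v - 4*v, -12*w^2 + 2*w + 5, -v*w)
At (-3, -3, 3): (21, -97, 9).

(21, -97, 9)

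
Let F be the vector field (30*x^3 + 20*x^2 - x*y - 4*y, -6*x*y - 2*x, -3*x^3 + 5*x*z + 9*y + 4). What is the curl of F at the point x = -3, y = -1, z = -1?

(∇×F)₁ = ∂F₃/∂y − ∂F₂/∂z = 9
(∇×F)₂ = ∂F₁/∂z − ∂F₃/∂x = 9*x^2 - 5*z
(∇×F)₃ = ∂F₂/∂x − ∂F₁/∂y = x - 6*y + 2
∇×F = (9, 9*x^2 - 5*z, x - 6*y + 2)
At (-3, -1, -1): (9, 86, 5).

(9, 86, 5)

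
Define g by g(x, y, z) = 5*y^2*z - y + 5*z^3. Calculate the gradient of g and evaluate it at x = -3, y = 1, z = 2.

∂g/∂x = 0
∂g/∂y = 10*y*z - 1
∂g/∂z = 5*y^2 + 15*z^2
∇g = (0, 10*y*z - 1, 5*y^2 + 15*z^2)
At (-3, 1, 2): (0, 19, 65).

(0, 19, 65)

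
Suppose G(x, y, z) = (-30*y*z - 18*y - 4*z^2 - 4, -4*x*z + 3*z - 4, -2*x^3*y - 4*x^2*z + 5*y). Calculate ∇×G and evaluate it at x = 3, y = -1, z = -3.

(∇×G)₁ = ∂G₃/∂y − ∂G₂/∂z = -2*x^3 + 4*x + 2
(∇×G)₂ = ∂G₁/∂z − ∂G₃/∂x = 6*x^2*y + 8*x*z - 30*y - 8*z
(∇×G)₃ = ∂G₂/∂x − ∂G₁/∂y = 26*z + 18
∇×G = (-2*x^3 + 4*x + 2, 6*x^2*y + 8*x*z - 30*y - 8*z, 26*z + 18)
At (3, -1, -3): (-40, -72, -60).

(-40, -72, -60)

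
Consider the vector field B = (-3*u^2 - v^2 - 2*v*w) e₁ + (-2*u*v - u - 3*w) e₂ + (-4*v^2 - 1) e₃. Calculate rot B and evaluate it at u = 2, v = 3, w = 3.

(∇×B)₁ = ∂B₃/∂v − ∂B₂/∂w = -8*v + 3
(∇×B)₂ = ∂B₁/∂w − ∂B₃/∂u = -2*v
(∇×B)₃ = ∂B₂/∂u − ∂B₁/∂v = 2*w - 1
∇×B = (-8*v + 3, -2*v, 2*w - 1)
At (2, 3, 3): (-21, -6, 5).

(-21, -6, 5)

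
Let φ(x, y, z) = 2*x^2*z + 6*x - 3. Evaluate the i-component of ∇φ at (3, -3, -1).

(∇φ)_1 = ∂φ/∂x = 4*x*z + 6
At (3, -3, -1): -6.

-6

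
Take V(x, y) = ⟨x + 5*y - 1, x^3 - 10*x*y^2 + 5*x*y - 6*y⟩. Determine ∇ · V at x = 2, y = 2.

-75

∂V₁/∂x = 1
∂V₂/∂y = -20*x*y + 5*x - 6
∇·V = -20*x*y + 5*x - 5
At (2, 2): -75.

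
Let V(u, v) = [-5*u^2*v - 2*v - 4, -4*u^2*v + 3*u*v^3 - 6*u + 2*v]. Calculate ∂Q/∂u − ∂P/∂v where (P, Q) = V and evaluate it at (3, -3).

∂V₂/∂u = -8*u*v + 3*v^3 - 6
∂V₁/∂v = -5*u^2 - 2
Scalar curl = 5*u^2 - 8*u*v + 3*v^3 - 4
At (3, -3): 32.

32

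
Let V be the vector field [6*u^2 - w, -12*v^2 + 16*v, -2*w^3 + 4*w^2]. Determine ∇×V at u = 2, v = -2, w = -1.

(∇×V)₁ = ∂V₃/∂v − ∂V₂/∂w = 0
(∇×V)₂ = ∂V₁/∂w − ∂V₃/∂u = -1
(∇×V)₃ = ∂V₂/∂u − ∂V₁/∂v = 0
∇×V = (0, -1, 0)
At (2, -2, -1): (0, -1, 0).

(0, -1, 0)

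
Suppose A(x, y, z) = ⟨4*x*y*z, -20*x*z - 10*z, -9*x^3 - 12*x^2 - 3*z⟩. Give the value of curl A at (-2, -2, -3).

(-30, 76, 36)

(∇×A)₁ = ∂A₃/∂y − ∂A₂/∂z = 20*x + 10
(∇×A)₂ = ∂A₁/∂z − ∂A₃/∂x = 27*x^2 + 4*x*y + 24*x
(∇×A)₃ = ∂A₂/∂x − ∂A₁/∂y = -4*x*z - 20*z
∇×A = (20*x + 10, 27*x^2 + 4*x*y + 24*x, -4*x*z - 20*z)
At (-2, -2, -3): (-30, 76, 36).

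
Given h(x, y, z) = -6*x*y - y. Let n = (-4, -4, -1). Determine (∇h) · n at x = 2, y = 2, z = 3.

∂h/∂x = -6*y
∂h/∂y = -6*x - 1
∂h/∂z = 0
∇h at (2, 2, 3) = (-12, -13, 0)
∇h · n = (-12)(-4) + (-13)(-4) + (0)(-1) = 100

100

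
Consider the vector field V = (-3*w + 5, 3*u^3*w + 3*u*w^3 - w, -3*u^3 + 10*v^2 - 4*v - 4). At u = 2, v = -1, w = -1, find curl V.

(∇×V)₁ = ∂V₃/∂v − ∂V₂/∂w = -3*u^3 - 9*u*w^2 + 20*v - 3
(∇×V)₂ = ∂V₁/∂w − ∂V₃/∂u = 9*u^2 - 3
(∇×V)₃ = ∂V₂/∂u − ∂V₁/∂v = 9*u^2*w + 3*w^3
∇×V = (-3*u^3 - 9*u*w^2 + 20*v - 3, 9*u^2 - 3, 9*u^2*w + 3*w^3)
At (2, -1, -1): (-65, 33, -39).

(-65, 33, -39)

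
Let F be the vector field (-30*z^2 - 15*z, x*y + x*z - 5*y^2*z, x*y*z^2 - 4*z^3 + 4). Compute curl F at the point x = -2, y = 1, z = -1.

(5, 44, 0)

(∇×F)₁ = ∂F₃/∂y − ∂F₂/∂z = x*z^2 - x + 5*y^2
(∇×F)₂ = ∂F₁/∂z − ∂F₃/∂x = -y*z^2 - 60*z - 15
(∇×F)₃ = ∂F₂/∂x − ∂F₁/∂y = y + z
∇×F = (x*z^2 - x + 5*y^2, -y*z^2 - 60*z - 15, y + z)
At (-2, 1, -1): (5, 44, 0).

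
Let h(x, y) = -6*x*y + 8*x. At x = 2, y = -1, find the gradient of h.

(14, -12)

∂h/∂x = -6*y + 8
∂h/∂y = -6*x
∇h = (-6*y + 8, -6*x)
At (2, -1): (14, -12).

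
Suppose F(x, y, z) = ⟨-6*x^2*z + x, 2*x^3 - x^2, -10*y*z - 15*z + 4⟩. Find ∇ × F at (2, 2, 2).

(-20, -24, 20)

(∇×F)₁ = ∂F₃/∂y − ∂F₂/∂z = -10*z
(∇×F)₂ = ∂F₁/∂z − ∂F₃/∂x = -6*x^2
(∇×F)₃ = ∂F₂/∂x − ∂F₁/∂y = 6*x^2 - 2*x
∇×F = (-10*z, -6*x^2, 6*x^2 - 2*x)
At (2, 2, 2): (-20, -24, 20).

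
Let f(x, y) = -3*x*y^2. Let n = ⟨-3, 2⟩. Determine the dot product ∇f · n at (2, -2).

84

∂f/∂x = -3*y^2
∂f/∂y = -6*x*y
∇f at (2, -2) = (-12, 24)
∇f · n = (-12)(-3) + (24)(2) = 84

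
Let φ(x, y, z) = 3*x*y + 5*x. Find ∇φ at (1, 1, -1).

(8, 3, 0)

∂φ/∂x = 3*y + 5
∂φ/∂y = 3*x
∂φ/∂z = 0
∇φ = (3*y + 5, 3*x, 0)
At (1, 1, -1): (8, 3, 0).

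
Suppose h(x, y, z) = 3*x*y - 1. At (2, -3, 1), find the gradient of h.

(-9, 6, 0)

∂h/∂x = 3*y
∂h/∂y = 3*x
∂h/∂z = 0
∇h = (3*y, 3*x, 0)
At (2, -3, 1): (-9, 6, 0).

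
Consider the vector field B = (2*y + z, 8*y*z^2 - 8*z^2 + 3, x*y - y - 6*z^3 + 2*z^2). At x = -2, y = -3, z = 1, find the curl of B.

(61, 4, -2)

(∇×B)₁ = ∂B₃/∂y − ∂B₂/∂z = x - 16*y*z + 16*z - 1
(∇×B)₂ = ∂B₁/∂z − ∂B₃/∂x = -y + 1
(∇×B)₃ = ∂B₂/∂x − ∂B₁/∂y = -2
∇×B = (x - 16*y*z + 16*z - 1, -y + 1, -2)
At (-2, -3, 1): (61, 4, -2).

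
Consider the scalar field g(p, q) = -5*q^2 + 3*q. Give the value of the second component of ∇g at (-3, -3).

33

(∇g)_2 = ∂g/∂q = -10*q + 3
At (-3, -3): 33.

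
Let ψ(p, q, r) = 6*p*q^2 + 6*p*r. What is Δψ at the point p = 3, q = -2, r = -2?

36

∂²ψ/∂p² = 0
∂²ψ/∂q² = 12*p
∂²ψ/∂r² = 0
∇²ψ = 12*p
At (3, -2, -2): 36.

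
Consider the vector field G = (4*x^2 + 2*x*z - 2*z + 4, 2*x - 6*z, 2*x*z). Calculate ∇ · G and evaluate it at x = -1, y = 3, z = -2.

-14

∂G₁/∂x = 8*x + 2*z
∂G₂/∂y = 0
∂G₃/∂z = 2*x
∇·G = 10*x + 2*z
At (-1, 3, -2): -14.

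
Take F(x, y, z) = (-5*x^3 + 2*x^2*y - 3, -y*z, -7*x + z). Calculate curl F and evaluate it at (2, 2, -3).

(∇×F)₁ = ∂F₃/∂y − ∂F₂/∂z = y
(∇×F)₂ = ∂F₁/∂z − ∂F₃/∂x = 7
(∇×F)₃ = ∂F₂/∂x − ∂F₁/∂y = -2*x^2
∇×F = (y, 7, -2*x^2)
At (2, 2, -3): (2, 7, -8).

(2, 7, -8)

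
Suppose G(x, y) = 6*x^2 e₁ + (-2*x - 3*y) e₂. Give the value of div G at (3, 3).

∂G₁/∂x = 12*x
∂G₂/∂y = -3
∇·G = 12*x - 3
At (3, 3): 33.

33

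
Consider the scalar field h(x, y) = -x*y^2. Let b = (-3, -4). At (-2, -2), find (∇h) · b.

44

∂h/∂x = -y^2
∂h/∂y = -2*x*y
∇h at (-2, -2) = (-4, -8)
∇h · b = (-4)(-3) + (-8)(-4) = 44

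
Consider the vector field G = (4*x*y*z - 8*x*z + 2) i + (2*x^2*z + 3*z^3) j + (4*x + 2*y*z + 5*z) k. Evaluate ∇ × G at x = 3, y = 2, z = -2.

(-58, -4, 0)

(∇×G)₁ = ∂G₃/∂y − ∂G₂/∂z = -2*x^2 - 9*z^2 + 2*z
(∇×G)₂ = ∂G₁/∂z − ∂G₃/∂x = 4*x*y - 8*x - 4
(∇×G)₃ = ∂G₂/∂x − ∂G₁/∂y = 0
∇×G = (-2*x^2 - 9*z^2 + 2*z, 4*x*y - 8*x - 4, 0)
At (3, 2, -2): (-58, -4, 0).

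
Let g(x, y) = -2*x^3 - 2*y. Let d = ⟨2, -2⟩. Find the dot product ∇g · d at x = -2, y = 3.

∂g/∂x = -6*x^2
∂g/∂y = -2
∇g at (-2, 3) = (-24, -2)
∇g · d = (-24)(2) + (-2)(-2) = -44

-44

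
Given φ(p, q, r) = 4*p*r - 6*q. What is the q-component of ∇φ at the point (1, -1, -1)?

-6

(∇φ)_2 = ∂φ/∂q = -6
At (1, -1, -1): -6.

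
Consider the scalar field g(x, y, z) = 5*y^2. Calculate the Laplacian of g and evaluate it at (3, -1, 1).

10

∂²g/∂x² = 0
∂²g/∂y² = 10
∂²g/∂z² = 0
∇²g = 10
At (3, -1, 1): 10.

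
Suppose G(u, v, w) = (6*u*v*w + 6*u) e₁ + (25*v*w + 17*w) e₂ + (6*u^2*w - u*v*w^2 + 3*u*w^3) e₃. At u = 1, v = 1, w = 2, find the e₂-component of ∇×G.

-38

(∇×G)_2 = ∂G₁/∂w − ∂G₃/∂u
= 6*u*v − (12*u*w - v*w^2 + 3*w^3)
= 6*u*v - 12*u*w + v*w^2 - 3*w^3
At (1, 1, 2): -38.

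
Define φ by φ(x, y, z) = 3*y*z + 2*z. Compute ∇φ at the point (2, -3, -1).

(0, -3, -7)

∂φ/∂x = 0
∂φ/∂y = 3*z
∂φ/∂z = 3*y + 2
∇φ = (0, 3*z, 3*y + 2)
At (2, -3, -1): (0, -3, -7).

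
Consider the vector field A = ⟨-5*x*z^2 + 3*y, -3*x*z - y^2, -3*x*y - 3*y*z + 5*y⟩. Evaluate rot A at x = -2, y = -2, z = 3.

(-4, 54, -12)

(∇×A)₁ = ∂A₃/∂y − ∂A₂/∂z = -3*z + 5
(∇×A)₂ = ∂A₁/∂z − ∂A₃/∂x = -10*x*z + 3*y
(∇×A)₃ = ∂A₂/∂x − ∂A₁/∂y = -3*z - 3
∇×A = (-3*z + 5, -10*x*z + 3*y, -3*z - 3)
At (-2, -2, 3): (-4, 54, -12).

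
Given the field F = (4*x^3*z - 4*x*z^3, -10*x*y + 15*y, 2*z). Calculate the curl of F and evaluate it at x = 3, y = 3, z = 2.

(∇×F)₁ = ∂F₃/∂y − ∂F₂/∂z = 0
(∇×F)₂ = ∂F₁/∂z − ∂F₃/∂x = 4*x^3 - 12*x*z^2
(∇×F)₃ = ∂F₂/∂x − ∂F₁/∂y = -10*y
∇×F = (0, 4*x^3 - 12*x*z^2, -10*y)
At (3, 3, 2): (0, -36, -30).

(0, -36, -30)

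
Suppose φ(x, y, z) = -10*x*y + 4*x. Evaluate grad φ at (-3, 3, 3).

∂φ/∂x = -10*y + 4
∂φ/∂y = -10*x
∂φ/∂z = 0
∇φ = (-10*y + 4, -10*x, 0)
At (-3, 3, 3): (-26, 30, 0).

(-26, 30, 0)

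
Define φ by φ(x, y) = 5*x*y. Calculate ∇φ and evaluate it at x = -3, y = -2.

∂φ/∂x = 5*y
∂φ/∂y = 5*x
∇φ = (5*y, 5*x)
At (-3, -2): (-10, -15).

(-10, -15)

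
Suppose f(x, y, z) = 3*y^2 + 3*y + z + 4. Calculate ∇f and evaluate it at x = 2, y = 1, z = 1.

∂f/∂x = 0
∂f/∂y = 6*y + 3
∂f/∂z = 1
∇f = (0, 6*y + 3, 1)
At (2, 1, 1): (0, 9, 1).

(0, 9, 1)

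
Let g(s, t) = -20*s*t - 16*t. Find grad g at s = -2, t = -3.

(60, 24)

∂g/∂s = -20*t
∂g/∂t = -20*s - 16
∇g = (-20*t, -20*s - 16)
At (-2, -3): (60, 24).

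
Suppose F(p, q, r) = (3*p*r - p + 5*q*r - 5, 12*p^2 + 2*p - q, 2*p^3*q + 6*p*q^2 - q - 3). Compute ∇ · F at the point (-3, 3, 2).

∂F₁/∂p = 3*r - 1
∂F₂/∂q = -1
∂F₃/∂r = 0
∇·F = 3*r - 2
At (-3, 3, 2): 4.

4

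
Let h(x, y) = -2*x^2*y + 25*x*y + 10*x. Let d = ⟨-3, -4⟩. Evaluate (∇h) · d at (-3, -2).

564

∂h/∂x = -4*x*y + 25*y + 10
∂h/∂y = -2*x^2 + 25*x
∇h at (-3, -2) = (-64, -93)
∇h · d = (-64)(-3) + (-93)(-4) = 564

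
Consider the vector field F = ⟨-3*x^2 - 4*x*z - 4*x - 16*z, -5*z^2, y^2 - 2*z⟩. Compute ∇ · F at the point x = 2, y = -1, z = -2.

-10

∂F₁/∂x = -6*x - 4*z - 4
∂F₂/∂y = 0
∂F₃/∂z = -2
∇·F = -6*x - 4*z - 6
At (2, -1, -2): -10.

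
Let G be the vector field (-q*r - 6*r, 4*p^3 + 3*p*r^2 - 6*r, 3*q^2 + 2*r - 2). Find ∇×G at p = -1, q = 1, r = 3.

(∇×G)₁ = ∂G₃/∂q − ∂G₂/∂r = -6*p*r + 6*q + 6
(∇×G)₂ = ∂G₁/∂r − ∂G₃/∂p = -q - 6
(∇×G)₃ = ∂G₂/∂p − ∂G₁/∂q = 12*p^2 + 3*r^2 + r
∇×G = (-6*p*r + 6*q + 6, -q - 6, 12*p^2 + 3*r^2 + r)
At (-1, 1, 3): (30, -7, 42).

(30, -7, 42)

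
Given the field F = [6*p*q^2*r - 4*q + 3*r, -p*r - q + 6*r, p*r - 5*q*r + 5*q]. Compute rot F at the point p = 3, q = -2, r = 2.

(-8, 73, 146)

(∇×F)₁ = ∂F₃/∂q − ∂F₂/∂r = p - 5*r - 1
(∇×F)₂ = ∂F₁/∂r − ∂F₃/∂p = 6*p*q^2 - r + 3
(∇×F)₃ = ∂F₂/∂p − ∂F₁/∂q = -12*p*q*r - r + 4
∇×F = (p - 5*r - 1, 6*p*q^2 - r + 3, -12*p*q*r - r + 4)
At (3, -2, 2): (-8, 73, 146).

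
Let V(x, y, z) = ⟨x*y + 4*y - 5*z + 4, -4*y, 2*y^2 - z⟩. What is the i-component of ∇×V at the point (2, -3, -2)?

(∇×V)_1 = ∂V₃/∂y − ∂V₂/∂z
= 4*y − (0)
= 4*y
At (2, -3, -2): -12.

-12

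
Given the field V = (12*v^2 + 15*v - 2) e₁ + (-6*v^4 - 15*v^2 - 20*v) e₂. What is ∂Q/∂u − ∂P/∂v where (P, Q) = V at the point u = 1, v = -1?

∂V₂/∂u = 0
∂V₁/∂v = 24*v + 15
Scalar curl = -24*v - 15
At (1, -1): 9.

9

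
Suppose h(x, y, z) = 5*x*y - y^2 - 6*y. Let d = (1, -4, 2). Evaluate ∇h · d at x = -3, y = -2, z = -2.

∂h/∂x = 5*y
∂h/∂y = 5*x - 2*y - 6
∂h/∂z = 0
∇h at (-3, -2, -2) = (-10, -17, 0)
∇h · d = (-10)(1) + (-17)(-4) + (0)(2) = 58

58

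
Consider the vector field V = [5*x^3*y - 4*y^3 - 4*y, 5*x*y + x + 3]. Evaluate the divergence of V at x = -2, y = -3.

-190

∂V₁/∂x = 15*x^2*y
∂V₂/∂y = 5*x
∇·V = 15*x^2*y + 5*x
At (-2, -3): -190.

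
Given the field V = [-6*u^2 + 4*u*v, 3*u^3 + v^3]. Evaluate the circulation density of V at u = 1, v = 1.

∂V₂/∂u = 9*u^2
∂V₁/∂v = 4*u
Scalar curl = 9*u^2 - 4*u
At (1, 1): 5.

5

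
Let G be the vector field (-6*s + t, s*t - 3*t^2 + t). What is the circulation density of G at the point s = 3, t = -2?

∂G₂/∂s = t
∂G₁/∂t = 1
Scalar curl = t - 1
At (3, -2): -3.

-3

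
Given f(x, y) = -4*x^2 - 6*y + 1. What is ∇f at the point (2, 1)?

(-16, -6)

∂f/∂x = -8*x
∂f/∂y = -6
∇f = (-8*x, -6)
At (2, 1): (-16, -6).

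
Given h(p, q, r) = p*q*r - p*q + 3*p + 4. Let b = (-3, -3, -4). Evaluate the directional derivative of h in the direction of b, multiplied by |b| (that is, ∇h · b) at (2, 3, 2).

-48

∂h/∂p = q*r - q + 3
∂h/∂q = p*r - p
∂h/∂r = p*q
∇h at (2, 3, 2) = (6, 2, 6)
∇h · b = (6)(-3) + (2)(-3) + (6)(-4) = -48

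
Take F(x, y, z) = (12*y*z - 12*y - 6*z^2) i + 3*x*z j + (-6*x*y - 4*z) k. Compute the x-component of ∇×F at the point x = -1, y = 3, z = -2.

(∇×F)_1 = ∂F₃/∂y − ∂F₂/∂z
= -6*x − (3*x)
= -9*x
At (-1, 3, -2): 9.

9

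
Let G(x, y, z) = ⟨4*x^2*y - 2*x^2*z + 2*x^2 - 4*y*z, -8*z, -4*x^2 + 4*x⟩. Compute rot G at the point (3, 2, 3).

(8, -6, -24)

(∇×G)₁ = ∂G₃/∂y − ∂G₂/∂z = 8
(∇×G)₂ = ∂G₁/∂z − ∂G₃/∂x = -2*x^2 + 8*x - 4*y - 4
(∇×G)₃ = ∂G₂/∂x − ∂G₁/∂y = -4*x^2 + 4*z
∇×G = (8, -2*x^2 + 8*x - 4*y - 4, -4*x^2 + 4*z)
At (3, 2, 3): (8, -6, -24).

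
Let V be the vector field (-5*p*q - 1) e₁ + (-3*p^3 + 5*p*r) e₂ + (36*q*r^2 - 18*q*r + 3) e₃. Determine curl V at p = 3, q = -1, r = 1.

(∇×V)₁ = ∂V₃/∂q − ∂V₂/∂r = -5*p + 36*r^2 - 18*r
(∇×V)₂ = ∂V₁/∂r − ∂V₃/∂p = 0
(∇×V)₃ = ∂V₂/∂p − ∂V₁/∂q = -9*p^2 + 5*p + 5*r
∇×V = (-5*p + 36*r^2 - 18*r, 0, -9*p^2 + 5*p + 5*r)
At (3, -1, 1): (3, 0, -61).

(3, 0, -61)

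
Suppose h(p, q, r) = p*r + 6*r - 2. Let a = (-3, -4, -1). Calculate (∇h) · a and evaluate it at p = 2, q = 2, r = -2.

-2

∂h/∂p = r
∂h/∂q = 0
∂h/∂r = p + 6
∇h at (2, 2, -2) = (-2, 0, 8)
∇h · a = (-2)(-3) + (0)(-4) + (8)(-1) = -2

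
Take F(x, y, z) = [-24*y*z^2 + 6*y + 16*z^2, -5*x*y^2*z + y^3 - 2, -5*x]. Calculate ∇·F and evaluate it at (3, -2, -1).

-48

∂F₁/∂x = 0
∂F₂/∂y = -10*x*y*z + 3*y^2
∂F₃/∂z = 0
∇·F = -10*x*y*z + 3*y^2
At (3, -2, -1): -48.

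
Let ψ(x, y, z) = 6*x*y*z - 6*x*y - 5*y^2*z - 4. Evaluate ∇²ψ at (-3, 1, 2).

-20

∂²ψ/∂x² = 0
∂²ψ/∂y² = -10*z
∂²ψ/∂z² = 0
∇²ψ = -10*z
At (-3, 1, 2): -20.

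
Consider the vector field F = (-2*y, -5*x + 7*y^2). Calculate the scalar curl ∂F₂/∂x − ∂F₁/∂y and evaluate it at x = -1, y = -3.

-3

∂F₂/∂x = -5
∂F₁/∂y = -2
Scalar curl = -3
At (-1, -3): -3.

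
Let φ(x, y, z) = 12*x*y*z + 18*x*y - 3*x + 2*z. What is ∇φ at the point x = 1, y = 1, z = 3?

(51, 54, 14)

∂φ/∂x = 12*y*z + 18*y - 3
∂φ/∂y = 12*x*z + 18*x
∂φ/∂z = 12*x*y + 2
∇φ = (12*y*z + 18*y - 3, 12*x*z + 18*x, 12*x*y + 2)
At (1, 1, 3): (51, 54, 14).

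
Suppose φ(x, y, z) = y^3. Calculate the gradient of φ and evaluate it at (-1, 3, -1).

(0, 27, 0)

∂φ/∂x = 0
∂φ/∂y = 3*y^2
∂φ/∂z = 0
∇φ = (0, 3*y^2, 0)
At (-1, 3, -1): (0, 27, 0).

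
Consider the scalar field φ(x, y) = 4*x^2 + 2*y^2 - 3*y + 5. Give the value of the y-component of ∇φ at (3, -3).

(∇φ)_2 = ∂φ/∂y = 4*y - 3
At (3, -3): -15.

-15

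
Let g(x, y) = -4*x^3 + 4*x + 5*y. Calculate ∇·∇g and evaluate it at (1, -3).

∂²g/∂x² = -24*x
∂²g/∂y² = 0
∇²g = -24*x
At (1, -3): -24.

-24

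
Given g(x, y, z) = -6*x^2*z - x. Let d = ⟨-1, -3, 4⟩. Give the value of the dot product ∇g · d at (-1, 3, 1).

∂g/∂x = -12*x*z - 1
∂g/∂y = 0
∂g/∂z = -6*x^2
∇g at (-1, 3, 1) = (11, 0, -6)
∇g · d = (11)(-1) + (0)(-3) + (-6)(4) = -35

-35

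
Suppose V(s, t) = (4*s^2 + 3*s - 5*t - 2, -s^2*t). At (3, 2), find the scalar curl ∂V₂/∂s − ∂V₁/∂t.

-7

∂V₂/∂s = -2*s*t
∂V₁/∂t = -5
Scalar curl = -2*s*t + 5
At (3, 2): -7.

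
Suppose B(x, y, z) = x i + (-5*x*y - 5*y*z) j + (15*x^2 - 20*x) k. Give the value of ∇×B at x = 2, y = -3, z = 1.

(-15, -40, 15)

(∇×B)₁ = ∂B₃/∂y − ∂B₂/∂z = 5*y
(∇×B)₂ = ∂B₁/∂z − ∂B₃/∂x = -30*x + 20
(∇×B)₃ = ∂B₂/∂x − ∂B₁/∂y = -5*y
∇×B = (5*y, -30*x + 20, -5*y)
At (2, -3, 1): (-15, -40, 15).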